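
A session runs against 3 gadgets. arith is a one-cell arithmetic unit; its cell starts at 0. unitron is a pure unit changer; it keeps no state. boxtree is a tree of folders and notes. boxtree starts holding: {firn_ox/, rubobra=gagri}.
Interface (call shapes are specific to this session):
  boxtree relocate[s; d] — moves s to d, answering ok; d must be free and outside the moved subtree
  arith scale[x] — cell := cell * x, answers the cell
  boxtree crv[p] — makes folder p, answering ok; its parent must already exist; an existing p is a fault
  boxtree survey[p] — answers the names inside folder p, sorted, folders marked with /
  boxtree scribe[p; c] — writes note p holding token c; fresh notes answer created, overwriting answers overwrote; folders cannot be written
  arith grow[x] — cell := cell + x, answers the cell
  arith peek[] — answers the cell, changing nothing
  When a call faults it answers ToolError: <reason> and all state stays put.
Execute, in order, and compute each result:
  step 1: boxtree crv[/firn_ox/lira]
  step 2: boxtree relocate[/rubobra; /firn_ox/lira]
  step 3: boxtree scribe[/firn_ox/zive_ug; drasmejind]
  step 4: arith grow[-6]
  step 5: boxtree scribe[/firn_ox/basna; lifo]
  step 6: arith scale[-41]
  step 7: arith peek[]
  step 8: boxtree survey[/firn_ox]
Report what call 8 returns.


[in] boxtree crv p: /firn_ox/lira
= ok
[in] boxtree relocate s: /rubobra d: /firn_ox/lira
= ToolError: exists
[in] boxtree scribe p: /firn_ox/zive_ug c: drasmejind
= created
[in] arith grow x: -6
= -6
[in] boxtree scribe p: /firn_ox/basna c: lifo
= created
[in] arith scale x: -41
= 246
[in] arith peek
= 246
[in] boxtree survey p: /firn_ox
= [basna, lira/, zive_ug]

Answer: [basna, lira/, zive_ug]


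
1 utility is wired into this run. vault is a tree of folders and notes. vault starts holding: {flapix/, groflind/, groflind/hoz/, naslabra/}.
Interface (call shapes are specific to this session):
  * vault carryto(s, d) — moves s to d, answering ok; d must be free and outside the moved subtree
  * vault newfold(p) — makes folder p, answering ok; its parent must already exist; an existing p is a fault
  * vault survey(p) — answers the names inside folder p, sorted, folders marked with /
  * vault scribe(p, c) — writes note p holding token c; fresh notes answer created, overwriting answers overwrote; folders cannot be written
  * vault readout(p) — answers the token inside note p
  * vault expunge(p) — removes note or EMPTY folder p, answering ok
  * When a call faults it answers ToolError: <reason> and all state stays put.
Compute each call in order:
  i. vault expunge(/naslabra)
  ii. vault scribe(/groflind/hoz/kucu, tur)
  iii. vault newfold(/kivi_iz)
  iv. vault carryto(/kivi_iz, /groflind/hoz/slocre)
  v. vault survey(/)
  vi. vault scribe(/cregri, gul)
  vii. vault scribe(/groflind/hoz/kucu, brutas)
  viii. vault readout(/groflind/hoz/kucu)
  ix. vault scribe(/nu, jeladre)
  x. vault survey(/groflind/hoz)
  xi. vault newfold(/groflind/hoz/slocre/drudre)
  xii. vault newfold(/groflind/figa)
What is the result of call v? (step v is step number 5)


% vault expunge /naslabra
[out] ok
% vault scribe /groflind/hoz/kucu tur
[out] created
% vault newfold /kivi_iz
[out] ok
% vault carryto /kivi_iz /groflind/hoz/slocre
[out] ok
% vault survey /
[out] [flapix/, groflind/]
% vault scribe /cregri gul
[out] created
% vault scribe /groflind/hoz/kucu brutas
[out] overwrote
% vault readout /groflind/hoz/kucu
[out] brutas
% vault scribe /nu jeladre
[out] created
% vault survey /groflind/hoz
[out] [kucu, slocre/]
% vault newfold /groflind/hoz/slocre/drudre
[out] ok
% vault newfold /groflind/figa
[out] ok

Answer: [flapix/, groflind/]


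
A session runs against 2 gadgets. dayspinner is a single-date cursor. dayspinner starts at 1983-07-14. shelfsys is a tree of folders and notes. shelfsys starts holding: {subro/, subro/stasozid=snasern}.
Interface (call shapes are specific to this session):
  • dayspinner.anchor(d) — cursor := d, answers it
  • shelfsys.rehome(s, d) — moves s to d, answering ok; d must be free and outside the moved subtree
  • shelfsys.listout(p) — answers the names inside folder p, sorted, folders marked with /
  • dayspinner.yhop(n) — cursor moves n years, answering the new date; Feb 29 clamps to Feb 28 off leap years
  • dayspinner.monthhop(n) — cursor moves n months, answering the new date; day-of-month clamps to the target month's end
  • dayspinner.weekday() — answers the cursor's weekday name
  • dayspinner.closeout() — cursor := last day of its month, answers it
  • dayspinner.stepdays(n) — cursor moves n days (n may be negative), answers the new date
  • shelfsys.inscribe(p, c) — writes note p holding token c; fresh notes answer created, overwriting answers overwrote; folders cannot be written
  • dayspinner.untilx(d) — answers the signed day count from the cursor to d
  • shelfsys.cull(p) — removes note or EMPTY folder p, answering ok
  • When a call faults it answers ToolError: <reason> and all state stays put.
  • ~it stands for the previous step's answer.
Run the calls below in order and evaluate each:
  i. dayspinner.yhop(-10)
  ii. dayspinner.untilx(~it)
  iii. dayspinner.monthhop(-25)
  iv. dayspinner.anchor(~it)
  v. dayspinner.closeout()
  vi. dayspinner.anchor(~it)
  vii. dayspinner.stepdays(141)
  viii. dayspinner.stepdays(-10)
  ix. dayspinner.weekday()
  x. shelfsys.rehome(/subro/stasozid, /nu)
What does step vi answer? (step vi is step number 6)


>> dayspinner.yhop(n: -10)
<< 1973-07-14
>> dayspinner.untilx(d: ~it)
<< 0
>> dayspinner.monthhop(n: -25)
<< 1971-06-14
>> dayspinner.anchor(d: ~it)
<< 1971-06-14
>> dayspinner.closeout()
<< 1971-06-30
>> dayspinner.anchor(d: ~it)
<< 1971-06-30
>> dayspinner.stepdays(n: 141)
<< 1971-11-18
>> dayspinner.stepdays(n: -10)
<< 1971-11-08
>> dayspinner.weekday()
<< Monday
>> shelfsys.rehome(s: /subro/stasozid, d: /nu)
<< ok

Answer: 1971-06-30


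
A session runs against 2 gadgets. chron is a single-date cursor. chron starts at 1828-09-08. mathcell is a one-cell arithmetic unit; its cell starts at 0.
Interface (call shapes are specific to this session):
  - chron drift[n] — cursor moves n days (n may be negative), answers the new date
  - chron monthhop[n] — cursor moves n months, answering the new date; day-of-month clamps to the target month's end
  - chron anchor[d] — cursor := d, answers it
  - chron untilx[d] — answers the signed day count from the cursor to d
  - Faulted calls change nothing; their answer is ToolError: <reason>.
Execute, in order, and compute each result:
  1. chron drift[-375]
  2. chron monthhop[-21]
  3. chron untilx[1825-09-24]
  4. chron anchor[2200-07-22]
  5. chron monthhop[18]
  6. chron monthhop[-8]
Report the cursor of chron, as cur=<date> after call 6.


Calling chron drift passing n=-375, and see 1827-08-30.
Next I call chron monthhop passing n=-21, and see 1825-11-30.
I run chron untilx passing d=1825-09-24, giving -67.
I run chron anchor passing d=2200-07-22, — result: 2200-07-22.
Next I call chron monthhop passing n=18, and get 2202-01-22.
I call chron monthhop passing n=-8, and see 2201-05-22.

Answer: cur=2201-05-22


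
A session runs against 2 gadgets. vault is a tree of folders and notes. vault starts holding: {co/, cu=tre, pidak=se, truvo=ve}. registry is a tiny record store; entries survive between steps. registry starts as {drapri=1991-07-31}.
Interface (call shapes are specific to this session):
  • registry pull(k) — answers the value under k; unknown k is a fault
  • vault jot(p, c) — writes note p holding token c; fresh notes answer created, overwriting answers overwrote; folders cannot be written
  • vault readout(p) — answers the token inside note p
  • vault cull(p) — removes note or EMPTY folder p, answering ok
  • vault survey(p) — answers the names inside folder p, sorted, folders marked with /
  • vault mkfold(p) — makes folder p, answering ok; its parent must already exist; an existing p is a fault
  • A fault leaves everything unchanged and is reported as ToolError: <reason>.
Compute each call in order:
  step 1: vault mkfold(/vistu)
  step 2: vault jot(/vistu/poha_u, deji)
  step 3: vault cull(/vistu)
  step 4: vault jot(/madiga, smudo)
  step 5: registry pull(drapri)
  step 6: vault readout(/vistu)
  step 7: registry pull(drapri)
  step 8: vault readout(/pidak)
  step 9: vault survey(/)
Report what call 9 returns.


Answer: [co/, cu, madiga, pidak, truvo, vistu/]

Derivation:
;; vault mkfold(p='/vistu') ~> ok
;; vault jot(p='/vistu/poha_u', c='deji') ~> created
;; vault cull(p='/vistu') ~> ToolError: not empty
;; vault jot(p='/madiga', c='smudo') ~> created
;; registry pull(k='drapri') ~> 1991-07-31
;; vault readout(p='/vistu') ~> ToolError: is a directory
;; registry pull(k='drapri') ~> 1991-07-31
;; vault readout(p='/pidak') ~> se
;; vault survey(p='/') ~> [co/, cu, madiga, pidak, truvo, vistu/]


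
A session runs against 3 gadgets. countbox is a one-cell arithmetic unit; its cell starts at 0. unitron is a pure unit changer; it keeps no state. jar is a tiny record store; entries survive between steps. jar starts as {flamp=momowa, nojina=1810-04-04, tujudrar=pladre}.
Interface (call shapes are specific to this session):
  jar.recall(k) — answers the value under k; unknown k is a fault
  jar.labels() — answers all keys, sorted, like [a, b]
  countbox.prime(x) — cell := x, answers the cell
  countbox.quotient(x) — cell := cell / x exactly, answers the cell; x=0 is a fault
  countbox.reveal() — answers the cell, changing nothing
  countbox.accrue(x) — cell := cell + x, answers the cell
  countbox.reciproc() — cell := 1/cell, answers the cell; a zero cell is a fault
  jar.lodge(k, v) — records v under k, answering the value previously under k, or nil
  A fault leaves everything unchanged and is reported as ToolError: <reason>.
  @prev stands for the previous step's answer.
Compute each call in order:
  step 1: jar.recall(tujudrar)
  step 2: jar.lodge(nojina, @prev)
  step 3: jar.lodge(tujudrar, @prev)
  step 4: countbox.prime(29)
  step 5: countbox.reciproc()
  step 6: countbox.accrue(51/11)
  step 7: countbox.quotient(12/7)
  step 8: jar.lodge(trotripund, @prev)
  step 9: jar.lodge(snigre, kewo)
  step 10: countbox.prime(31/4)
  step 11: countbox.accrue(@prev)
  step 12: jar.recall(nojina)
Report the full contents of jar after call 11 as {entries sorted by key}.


Answer: {flamp=momowa, nojina=pladre, snigre=kewo, trotripund=5215/1914, tujudrar=1810-04-04}

Derivation:
→ jar.recall(k=tujudrar)
← pladre
→ jar.lodge(k=nojina, v=@prev)
← 1810-04-04
→ jar.lodge(k=tujudrar, v=@prev)
← pladre
→ countbox.prime(x=29)
← 29
→ countbox.reciproc()
← 1/29
→ countbox.accrue(x=51/11)
← 1490/319
→ countbox.quotient(x=12/7)
← 5215/1914
→ jar.lodge(k=trotripund, v=@prev)
← nil
→ jar.lodge(k=snigre, v=kewo)
← nil
→ countbox.prime(x=31/4)
← 31/4
→ countbox.accrue(x=@prev)
← 31/2
→ jar.recall(k=nojina)
← pladre


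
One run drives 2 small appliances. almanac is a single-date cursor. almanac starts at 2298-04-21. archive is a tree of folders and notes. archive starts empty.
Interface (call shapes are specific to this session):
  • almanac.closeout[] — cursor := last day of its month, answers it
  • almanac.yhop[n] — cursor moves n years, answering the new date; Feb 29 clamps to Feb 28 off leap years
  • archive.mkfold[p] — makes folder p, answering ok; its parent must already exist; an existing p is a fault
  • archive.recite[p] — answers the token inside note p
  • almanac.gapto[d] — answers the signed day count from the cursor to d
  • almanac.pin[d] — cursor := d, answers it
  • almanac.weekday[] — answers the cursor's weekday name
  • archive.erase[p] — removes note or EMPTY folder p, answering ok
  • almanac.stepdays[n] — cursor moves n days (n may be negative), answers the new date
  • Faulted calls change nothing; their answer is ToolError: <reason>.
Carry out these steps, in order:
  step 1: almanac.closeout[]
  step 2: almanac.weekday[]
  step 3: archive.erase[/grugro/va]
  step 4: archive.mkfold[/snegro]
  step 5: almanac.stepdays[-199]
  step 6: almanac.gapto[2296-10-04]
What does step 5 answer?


>> closeout()
<< 2298-04-30
>> weekday()
<< Saturday
>> erase(p: /grugro/va)
<< ToolError: not found
>> mkfold(p: /snegro)
<< ok
>> stepdays(n: -199)
<< 2297-10-13
>> gapto(d: 2296-10-04)
<< -374

Answer: 2297-10-13


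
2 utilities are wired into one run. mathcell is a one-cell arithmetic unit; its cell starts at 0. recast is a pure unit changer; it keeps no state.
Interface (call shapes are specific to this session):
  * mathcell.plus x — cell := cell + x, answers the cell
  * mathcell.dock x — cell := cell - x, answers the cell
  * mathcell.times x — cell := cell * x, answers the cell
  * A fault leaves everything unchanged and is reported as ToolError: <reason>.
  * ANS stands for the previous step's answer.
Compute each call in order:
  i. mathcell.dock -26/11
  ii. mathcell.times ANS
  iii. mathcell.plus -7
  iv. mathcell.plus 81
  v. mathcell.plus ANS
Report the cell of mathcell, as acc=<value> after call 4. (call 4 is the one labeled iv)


Answer: acc=9630/121

Derivation:
% dock(x=-26/11) ~> 26/11
% times(x=ANS) ~> 676/121
% plus(x=-7) ~> -171/121
% plus(x=81) ~> 9630/121
% plus(x=ANS) ~> 19260/121


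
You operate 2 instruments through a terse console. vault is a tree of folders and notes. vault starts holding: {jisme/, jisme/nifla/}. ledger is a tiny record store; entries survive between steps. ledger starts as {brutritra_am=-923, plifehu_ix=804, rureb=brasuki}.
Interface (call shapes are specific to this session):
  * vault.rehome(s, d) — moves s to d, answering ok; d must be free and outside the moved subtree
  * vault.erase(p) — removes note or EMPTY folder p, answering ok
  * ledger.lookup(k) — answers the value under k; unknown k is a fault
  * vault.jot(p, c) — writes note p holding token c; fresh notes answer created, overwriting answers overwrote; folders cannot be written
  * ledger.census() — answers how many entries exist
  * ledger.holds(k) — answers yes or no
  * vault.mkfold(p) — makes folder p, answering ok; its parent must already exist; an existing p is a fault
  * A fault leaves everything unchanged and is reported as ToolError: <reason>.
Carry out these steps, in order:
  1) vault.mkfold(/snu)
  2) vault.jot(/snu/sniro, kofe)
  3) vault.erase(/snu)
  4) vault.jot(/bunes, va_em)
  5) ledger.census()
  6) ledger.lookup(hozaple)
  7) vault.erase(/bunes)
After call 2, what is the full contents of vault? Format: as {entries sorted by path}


Do: mkfold[p='/snu']
See: ok
Do: jot[p='/snu/sniro'; c='kofe']
See: created
Do: erase[p='/snu']
See: ToolError: not empty
Do: jot[p='/bunes'; c='va_em']
See: created
Do: census[]
See: 3
Do: lookup[k='hozaple']
See: ToolError: no such key hozaple
Do: erase[p='/bunes']
See: ok

Answer: {jisme/, jisme/nifla/, snu/, snu/sniro=kofe}


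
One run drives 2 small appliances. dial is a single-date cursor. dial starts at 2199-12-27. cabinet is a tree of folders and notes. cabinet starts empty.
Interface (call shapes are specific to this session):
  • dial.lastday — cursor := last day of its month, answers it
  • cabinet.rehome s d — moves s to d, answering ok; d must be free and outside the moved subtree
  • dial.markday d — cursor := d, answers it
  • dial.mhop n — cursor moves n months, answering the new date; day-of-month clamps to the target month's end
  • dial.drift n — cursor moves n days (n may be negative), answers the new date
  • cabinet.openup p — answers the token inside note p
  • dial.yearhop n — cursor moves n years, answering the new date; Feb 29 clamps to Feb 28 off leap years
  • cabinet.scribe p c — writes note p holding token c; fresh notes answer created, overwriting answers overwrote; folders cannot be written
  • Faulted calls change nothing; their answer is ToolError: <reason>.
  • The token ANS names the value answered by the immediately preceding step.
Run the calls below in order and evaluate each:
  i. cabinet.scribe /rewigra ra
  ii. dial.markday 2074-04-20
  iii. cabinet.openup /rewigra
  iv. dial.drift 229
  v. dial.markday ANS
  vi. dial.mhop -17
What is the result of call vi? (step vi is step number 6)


>> cabinet.scribe(p=/rewigra, c=ra)
<< created
>> dial.markday(d=2074-04-20)
<< 2074-04-20
>> cabinet.openup(p=/rewigra)
<< ra
>> dial.drift(n=229)
<< 2074-12-05
>> dial.markday(d=ANS)
<< 2074-12-05
>> dial.mhop(n=-17)
<< 2073-07-05

Answer: 2073-07-05


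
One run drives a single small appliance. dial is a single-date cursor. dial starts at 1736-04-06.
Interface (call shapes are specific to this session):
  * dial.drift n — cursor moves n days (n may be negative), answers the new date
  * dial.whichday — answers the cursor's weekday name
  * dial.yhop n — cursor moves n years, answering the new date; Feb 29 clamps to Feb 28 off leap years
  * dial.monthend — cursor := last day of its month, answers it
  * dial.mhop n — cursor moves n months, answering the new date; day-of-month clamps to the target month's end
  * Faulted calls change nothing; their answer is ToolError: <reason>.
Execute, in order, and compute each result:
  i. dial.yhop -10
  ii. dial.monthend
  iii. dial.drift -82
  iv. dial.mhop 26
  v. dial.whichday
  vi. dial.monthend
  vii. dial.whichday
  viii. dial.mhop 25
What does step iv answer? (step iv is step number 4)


Answer: 1728-04-07

Derivation:
Do: dial.yhop[n→-10]
See: 1726-04-06
Do: dial.monthend[]
See: 1726-04-30
Do: dial.drift[n→-82]
See: 1726-02-07
Do: dial.mhop[n→26]
See: 1728-04-07
Do: dial.whichday[]
See: Wednesday
Do: dial.monthend[]
See: 1728-04-30
Do: dial.whichday[]
See: Friday
Do: dial.mhop[n→25]
See: 1730-05-30


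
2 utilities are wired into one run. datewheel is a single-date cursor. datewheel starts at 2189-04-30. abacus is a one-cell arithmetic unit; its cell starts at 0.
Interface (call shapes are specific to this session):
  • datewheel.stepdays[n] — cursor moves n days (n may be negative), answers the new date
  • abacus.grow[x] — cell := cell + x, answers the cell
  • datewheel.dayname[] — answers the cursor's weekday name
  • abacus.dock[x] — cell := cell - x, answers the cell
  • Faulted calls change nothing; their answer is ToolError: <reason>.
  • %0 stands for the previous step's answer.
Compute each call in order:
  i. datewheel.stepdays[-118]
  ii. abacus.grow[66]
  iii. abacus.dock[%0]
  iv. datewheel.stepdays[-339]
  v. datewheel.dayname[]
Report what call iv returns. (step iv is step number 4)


~$ datewheel.stepdays n='-118'
= 2189-01-02
~$ abacus.grow x='66'
= 66
~$ abacus.dock x='%0'
= 0
~$ datewheel.stepdays n='-339'
= 2188-01-29
~$ datewheel.dayname
= Tuesday

Answer: 2188-01-29


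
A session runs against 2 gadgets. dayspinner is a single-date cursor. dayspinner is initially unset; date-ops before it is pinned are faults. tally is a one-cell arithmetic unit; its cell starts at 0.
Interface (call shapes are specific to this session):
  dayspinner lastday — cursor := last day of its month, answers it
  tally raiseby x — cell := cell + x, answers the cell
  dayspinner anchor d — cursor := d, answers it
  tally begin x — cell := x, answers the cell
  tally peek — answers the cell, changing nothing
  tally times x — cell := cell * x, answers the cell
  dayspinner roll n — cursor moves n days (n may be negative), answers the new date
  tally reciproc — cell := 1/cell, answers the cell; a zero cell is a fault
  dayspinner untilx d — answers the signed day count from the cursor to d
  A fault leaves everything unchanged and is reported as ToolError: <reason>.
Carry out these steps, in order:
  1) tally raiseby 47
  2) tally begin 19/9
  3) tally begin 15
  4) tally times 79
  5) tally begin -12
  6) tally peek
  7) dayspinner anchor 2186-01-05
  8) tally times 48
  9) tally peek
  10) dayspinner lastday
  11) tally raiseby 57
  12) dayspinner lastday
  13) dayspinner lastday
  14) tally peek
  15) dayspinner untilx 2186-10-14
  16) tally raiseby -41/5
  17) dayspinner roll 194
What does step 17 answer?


I call tally raiseby(x→47): 47.
Using tally begin(x→19/9), yielding 19/9.
Then tally begin(x→15), — result: 15.
Next I call tally times(x→79), giving 1185.
I run tally begin(x→-12), and get -12.
Next I call tally peek, and observe -12.
Invoking dayspinner anchor(d→2186-01-05), giving 2186-01-05.
Using tally times(x→48), giving -576.
Invoking tally peek(): -576.
Then dayspinner lastday, yielding 2186-01-31.
Now I run tally raiseby(x→57), and observe -519.
Invoking dayspinner lastday, and observe 2186-01-31.
I run dayspinner lastday: 2186-01-31.
Now I run tally peek(), and get -519.
I try dayspinner untilx(d→2186-10-14), and see 256.
I try tally raiseby(x→-41/5): -2636/5.
I invoke dayspinner roll(n→194): 2186-08-13.

Answer: 2186-08-13


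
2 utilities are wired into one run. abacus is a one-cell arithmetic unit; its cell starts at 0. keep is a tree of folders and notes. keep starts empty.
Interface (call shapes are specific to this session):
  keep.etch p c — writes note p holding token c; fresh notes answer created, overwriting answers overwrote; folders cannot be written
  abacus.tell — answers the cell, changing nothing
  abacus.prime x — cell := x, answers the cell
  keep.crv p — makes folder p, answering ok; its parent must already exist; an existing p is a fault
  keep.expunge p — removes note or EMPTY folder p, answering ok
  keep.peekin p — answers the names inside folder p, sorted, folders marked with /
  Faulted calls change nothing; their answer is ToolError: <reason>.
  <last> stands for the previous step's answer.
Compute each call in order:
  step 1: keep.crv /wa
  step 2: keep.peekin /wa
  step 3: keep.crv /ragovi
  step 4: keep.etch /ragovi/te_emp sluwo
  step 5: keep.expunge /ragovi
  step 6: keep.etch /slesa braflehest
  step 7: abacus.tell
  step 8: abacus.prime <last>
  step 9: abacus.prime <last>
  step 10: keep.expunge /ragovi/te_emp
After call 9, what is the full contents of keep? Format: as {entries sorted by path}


Answer: {ragovi/, ragovi/te_emp=sluwo, slesa=braflehest, wa/}

Derivation:
I run keep.crv on /wa, which returns ok.
I call keep.peekin on /wa, and get [].
I run keep.crv on /ragovi, and see ok.
Invoking keep.etch on /ragovi/te_emp, sluwo: created.
I use keep.expunge on /ragovi, which returns ToolError: not empty.
I try keep.etch on /slesa, braflehest, which returns created.
I run abacus.tell(), and see 0.
I try abacus.prime on <last>, — result: 0.
I call abacus.prime on <last>, and see 0.
I invoke keep.expunge on /ragovi/te_emp, giving ok.


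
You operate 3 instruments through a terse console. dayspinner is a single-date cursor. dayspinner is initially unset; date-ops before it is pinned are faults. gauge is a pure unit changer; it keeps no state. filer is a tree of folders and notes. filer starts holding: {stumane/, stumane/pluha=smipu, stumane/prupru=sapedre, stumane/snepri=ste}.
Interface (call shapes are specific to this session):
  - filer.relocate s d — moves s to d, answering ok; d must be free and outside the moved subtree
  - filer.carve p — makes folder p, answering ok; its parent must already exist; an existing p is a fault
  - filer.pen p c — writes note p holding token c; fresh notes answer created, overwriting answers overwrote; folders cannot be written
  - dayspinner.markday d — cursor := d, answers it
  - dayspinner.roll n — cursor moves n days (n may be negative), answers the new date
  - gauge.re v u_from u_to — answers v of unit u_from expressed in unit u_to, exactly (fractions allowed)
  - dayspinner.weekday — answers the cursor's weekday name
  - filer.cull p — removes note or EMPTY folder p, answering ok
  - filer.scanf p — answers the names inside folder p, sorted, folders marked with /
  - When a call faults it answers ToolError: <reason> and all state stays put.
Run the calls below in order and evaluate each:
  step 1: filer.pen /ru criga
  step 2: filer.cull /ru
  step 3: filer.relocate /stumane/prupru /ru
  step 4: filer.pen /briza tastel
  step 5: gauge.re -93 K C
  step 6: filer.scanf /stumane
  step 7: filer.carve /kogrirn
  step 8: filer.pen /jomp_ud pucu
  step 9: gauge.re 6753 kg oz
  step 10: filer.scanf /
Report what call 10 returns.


# 1. pen(p=/ru, c=criga) => created
# 2. cull(p=/ru) => ok
# 3. relocate(s=/stumane/prupru, d=/ru) => ok
# 4. pen(p=/briza, c=tastel) => created
# 5. re(v=-93, u_from=K, u_to=C) => -7323/20
# 6. scanf(p=/stumane) => [pluha, snepri]
# 7. carve(p=/kogrirn) => ok
# 8. pen(p=/jomp_ud, c=pucu) => created
# 9. re(v=6753, u_from=kg, u_to=oz) => 10804800000000/45359237
# 10. scanf(p=/) => [briza, jomp_ud, kogrirn/, ru, stumane/]

Answer: [briza, jomp_ud, kogrirn/, ru, stumane/]


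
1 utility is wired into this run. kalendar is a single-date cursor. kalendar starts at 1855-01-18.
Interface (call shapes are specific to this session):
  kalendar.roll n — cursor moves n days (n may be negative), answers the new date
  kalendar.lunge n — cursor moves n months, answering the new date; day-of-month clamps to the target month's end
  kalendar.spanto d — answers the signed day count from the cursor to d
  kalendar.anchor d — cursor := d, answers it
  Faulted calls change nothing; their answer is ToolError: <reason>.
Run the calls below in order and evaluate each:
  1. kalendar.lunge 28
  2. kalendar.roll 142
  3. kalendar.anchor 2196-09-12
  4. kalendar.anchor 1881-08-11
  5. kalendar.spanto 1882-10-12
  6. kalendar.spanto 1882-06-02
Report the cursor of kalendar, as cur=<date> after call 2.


Answer: cur=1857-10-07

Derivation:
→ kalendar.lunge(n=28)
← 1857-05-18
→ kalendar.roll(n=142)
← 1857-10-07
→ kalendar.anchor(d=2196-09-12)
← 2196-09-12
→ kalendar.anchor(d=1881-08-11)
← 1881-08-11
→ kalendar.spanto(d=1882-10-12)
← 427
→ kalendar.spanto(d=1882-06-02)
← 295


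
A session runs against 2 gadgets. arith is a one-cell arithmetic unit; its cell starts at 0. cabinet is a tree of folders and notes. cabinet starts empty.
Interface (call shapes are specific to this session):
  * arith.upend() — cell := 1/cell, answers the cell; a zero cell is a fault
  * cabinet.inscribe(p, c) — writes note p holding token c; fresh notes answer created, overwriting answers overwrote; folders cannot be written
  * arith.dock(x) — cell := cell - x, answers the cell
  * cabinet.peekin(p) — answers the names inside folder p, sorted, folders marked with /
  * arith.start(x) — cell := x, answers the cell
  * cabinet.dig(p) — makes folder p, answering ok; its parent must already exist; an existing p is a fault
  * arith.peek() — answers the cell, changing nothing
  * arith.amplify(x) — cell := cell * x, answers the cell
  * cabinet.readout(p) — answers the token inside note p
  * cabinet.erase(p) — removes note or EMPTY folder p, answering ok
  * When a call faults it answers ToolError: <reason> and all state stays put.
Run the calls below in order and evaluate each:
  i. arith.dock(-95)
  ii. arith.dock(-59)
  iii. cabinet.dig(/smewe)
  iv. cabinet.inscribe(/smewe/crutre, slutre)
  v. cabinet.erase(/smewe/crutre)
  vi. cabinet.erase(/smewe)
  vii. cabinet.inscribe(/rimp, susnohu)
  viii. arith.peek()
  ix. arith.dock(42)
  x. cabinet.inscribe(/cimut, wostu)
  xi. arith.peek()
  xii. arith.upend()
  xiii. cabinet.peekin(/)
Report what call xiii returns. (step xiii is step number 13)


==> dock(-95)
<== 95
==> dock(-59)
<== 154
==> dig(/smewe)
<== ok
==> inscribe(/smewe/crutre, slutre)
<== created
==> erase(/smewe/crutre)
<== ok
==> erase(/smewe)
<== ok
==> inscribe(/rimp, susnohu)
<== created
==> peek()
<== 154
==> dock(42)
<== 112
==> inscribe(/cimut, wostu)
<== created
==> peek()
<== 112
==> upend()
<== 1/112
==> peekin(/)
<== [cimut, rimp]

Answer: [cimut, rimp]


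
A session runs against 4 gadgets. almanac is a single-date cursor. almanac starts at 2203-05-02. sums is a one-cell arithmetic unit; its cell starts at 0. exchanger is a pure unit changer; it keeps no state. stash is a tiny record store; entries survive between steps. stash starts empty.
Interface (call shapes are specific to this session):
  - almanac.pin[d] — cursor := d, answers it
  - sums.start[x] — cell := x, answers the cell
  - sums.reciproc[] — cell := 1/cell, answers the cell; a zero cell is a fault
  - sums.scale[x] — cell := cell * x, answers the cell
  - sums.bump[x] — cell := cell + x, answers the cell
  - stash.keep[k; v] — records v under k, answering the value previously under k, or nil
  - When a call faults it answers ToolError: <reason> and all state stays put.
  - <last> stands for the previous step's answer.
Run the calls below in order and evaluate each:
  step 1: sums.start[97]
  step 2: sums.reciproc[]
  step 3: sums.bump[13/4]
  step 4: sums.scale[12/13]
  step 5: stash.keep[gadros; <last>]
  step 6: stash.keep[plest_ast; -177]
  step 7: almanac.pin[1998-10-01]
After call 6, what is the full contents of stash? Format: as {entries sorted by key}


Answer: {gadros=3795/1261, plest_ast=-177}

Derivation:
I call sums.start(x: 97), yielding 97.
I use sums.reciproc, which returns 1/97.
Calling sums.bump(x: 13/4), — result: 1265/388.
I use sums.scale(x: 12/13): 3795/1261.
Invoking stash.keep(k: gadros, v: <last>), giving nil.
I use stash.keep(k: plest_ast, v: -177), which returns nil.
Then almanac.pin(d: 1998-10-01), and see 1998-10-01.


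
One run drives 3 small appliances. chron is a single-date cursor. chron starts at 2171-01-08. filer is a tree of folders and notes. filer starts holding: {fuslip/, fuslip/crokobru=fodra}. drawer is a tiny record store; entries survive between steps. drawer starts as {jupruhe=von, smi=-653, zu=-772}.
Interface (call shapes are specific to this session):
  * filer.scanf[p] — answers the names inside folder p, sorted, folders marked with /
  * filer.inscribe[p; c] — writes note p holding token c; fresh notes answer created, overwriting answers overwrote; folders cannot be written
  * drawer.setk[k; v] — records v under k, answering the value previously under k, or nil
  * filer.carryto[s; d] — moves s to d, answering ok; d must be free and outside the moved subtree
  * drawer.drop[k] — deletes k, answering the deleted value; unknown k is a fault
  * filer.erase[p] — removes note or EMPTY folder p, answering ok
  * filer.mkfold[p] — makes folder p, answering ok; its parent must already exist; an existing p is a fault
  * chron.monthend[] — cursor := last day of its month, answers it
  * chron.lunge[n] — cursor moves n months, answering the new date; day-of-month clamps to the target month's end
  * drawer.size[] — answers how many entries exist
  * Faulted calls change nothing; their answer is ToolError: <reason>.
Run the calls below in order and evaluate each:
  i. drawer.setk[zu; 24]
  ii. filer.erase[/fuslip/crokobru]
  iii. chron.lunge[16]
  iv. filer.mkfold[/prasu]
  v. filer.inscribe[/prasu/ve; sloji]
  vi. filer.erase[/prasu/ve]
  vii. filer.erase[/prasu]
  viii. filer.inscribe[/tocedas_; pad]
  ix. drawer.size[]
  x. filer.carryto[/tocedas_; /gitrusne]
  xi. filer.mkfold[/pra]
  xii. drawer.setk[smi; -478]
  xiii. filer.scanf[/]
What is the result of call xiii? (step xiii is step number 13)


Answer: [fuslip/, gitrusne, pra/]

Derivation:
Step: setk[k: zu; v: 24]
Result: -772
Step: erase[p: /fuslip/crokobru]
Result: ok
Step: lunge[n: 16]
Result: 2172-05-08
Step: mkfold[p: /prasu]
Result: ok
Step: inscribe[p: /prasu/ve; c: sloji]
Result: created
Step: erase[p: /prasu/ve]
Result: ok
Step: erase[p: /prasu]
Result: ok
Step: inscribe[p: /tocedas_; c: pad]
Result: created
Step: size[]
Result: 3
Step: carryto[s: /tocedas_; d: /gitrusne]
Result: ok
Step: mkfold[p: /pra]
Result: ok
Step: setk[k: smi; v: -478]
Result: -653
Step: scanf[p: /]
Result: [fuslip/, gitrusne, pra/]


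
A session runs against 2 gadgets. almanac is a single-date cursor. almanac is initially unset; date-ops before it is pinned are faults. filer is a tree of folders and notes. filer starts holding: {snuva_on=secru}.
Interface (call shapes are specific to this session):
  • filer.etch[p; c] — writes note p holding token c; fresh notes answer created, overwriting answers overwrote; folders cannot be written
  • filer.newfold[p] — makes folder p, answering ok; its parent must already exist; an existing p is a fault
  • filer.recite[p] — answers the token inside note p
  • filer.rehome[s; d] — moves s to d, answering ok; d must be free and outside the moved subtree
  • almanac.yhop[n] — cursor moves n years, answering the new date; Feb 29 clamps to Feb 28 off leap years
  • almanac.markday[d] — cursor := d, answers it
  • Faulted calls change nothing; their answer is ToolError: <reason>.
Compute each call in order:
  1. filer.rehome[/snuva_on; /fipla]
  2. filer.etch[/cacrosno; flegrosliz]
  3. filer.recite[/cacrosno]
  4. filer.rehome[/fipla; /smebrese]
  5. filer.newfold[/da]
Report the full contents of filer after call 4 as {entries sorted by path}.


Answer: {cacrosno=flegrosliz, smebrese=secru}

Derivation:
I use filer.rehome using s='/snuva_on', d='/fipla', giving ok.
Now I run filer.etch using p='/cacrosno', c='flegrosliz', → created.
Calling filer.recite using p='/cacrosno', — result: flegrosliz.
I invoke filer.rehome using s='/fipla', d='/smebrese', and observe ok.
I invoke filer.newfold using p='/da', yielding ok.


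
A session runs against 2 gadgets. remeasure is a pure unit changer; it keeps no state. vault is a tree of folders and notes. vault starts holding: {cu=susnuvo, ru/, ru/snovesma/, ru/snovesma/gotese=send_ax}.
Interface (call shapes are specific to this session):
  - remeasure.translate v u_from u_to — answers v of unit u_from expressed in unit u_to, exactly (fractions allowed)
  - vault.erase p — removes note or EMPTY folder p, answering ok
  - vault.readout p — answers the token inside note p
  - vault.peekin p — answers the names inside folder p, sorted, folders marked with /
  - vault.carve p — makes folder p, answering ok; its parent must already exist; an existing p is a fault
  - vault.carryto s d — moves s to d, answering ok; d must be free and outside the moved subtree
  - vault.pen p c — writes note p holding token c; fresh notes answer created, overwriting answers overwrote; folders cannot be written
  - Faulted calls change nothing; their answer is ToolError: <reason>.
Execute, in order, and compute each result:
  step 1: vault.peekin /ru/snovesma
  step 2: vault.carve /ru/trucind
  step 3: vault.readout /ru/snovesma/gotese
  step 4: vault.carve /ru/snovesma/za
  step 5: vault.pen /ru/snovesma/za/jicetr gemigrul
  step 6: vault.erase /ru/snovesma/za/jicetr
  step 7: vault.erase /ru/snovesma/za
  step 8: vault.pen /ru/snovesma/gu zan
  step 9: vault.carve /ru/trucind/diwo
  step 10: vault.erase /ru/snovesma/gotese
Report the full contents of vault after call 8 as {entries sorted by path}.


Answer: {cu=susnuvo, ru/, ru/snovesma/, ru/snovesma/gotese=send_ax, ru/snovesma/gu=zan, ru/trucind/}

Derivation:
Do: vault.peekin[p: /ru/snovesma]
See: [gotese]
Do: vault.carve[p: /ru/trucind]
See: ok
Do: vault.readout[p: /ru/snovesma/gotese]
See: send_ax
Do: vault.carve[p: /ru/snovesma/za]
See: ok
Do: vault.pen[p: /ru/snovesma/za/jicetr; c: gemigrul]
See: created
Do: vault.erase[p: /ru/snovesma/za/jicetr]
See: ok
Do: vault.erase[p: /ru/snovesma/za]
See: ok
Do: vault.pen[p: /ru/snovesma/gu; c: zan]
See: created
Do: vault.carve[p: /ru/trucind/diwo]
See: ok
Do: vault.erase[p: /ru/snovesma/gotese]
See: ok


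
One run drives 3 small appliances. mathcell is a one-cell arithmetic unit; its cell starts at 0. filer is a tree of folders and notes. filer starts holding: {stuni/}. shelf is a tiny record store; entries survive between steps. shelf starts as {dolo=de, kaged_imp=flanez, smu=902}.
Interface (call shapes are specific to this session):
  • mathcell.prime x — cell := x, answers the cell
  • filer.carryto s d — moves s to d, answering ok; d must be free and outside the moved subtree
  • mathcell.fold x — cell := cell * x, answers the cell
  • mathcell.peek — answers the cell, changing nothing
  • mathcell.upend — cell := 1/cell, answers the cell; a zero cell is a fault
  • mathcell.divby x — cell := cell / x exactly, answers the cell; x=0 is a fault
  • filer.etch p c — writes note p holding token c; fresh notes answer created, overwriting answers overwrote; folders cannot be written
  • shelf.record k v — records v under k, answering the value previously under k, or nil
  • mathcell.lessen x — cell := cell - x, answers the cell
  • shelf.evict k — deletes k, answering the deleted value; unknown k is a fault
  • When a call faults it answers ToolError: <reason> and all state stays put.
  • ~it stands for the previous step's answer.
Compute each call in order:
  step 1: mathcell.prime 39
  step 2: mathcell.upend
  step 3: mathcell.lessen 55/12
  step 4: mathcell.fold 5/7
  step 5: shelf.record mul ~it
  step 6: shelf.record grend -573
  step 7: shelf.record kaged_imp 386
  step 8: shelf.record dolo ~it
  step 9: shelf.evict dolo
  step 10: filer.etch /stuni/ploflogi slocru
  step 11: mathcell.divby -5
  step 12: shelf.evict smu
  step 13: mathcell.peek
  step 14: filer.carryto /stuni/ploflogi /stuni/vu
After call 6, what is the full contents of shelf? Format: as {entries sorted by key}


Answer: {dolo=de, grend=-573, kaged_imp=flanez, mul=-1185/364, smu=902}

Derivation:
% mathcell.prime x: 39
:: 39
% mathcell.upend
:: 1/39
% mathcell.lessen x: 55/12
:: -237/52
% mathcell.fold x: 5/7
:: -1185/364
% shelf.record k: mul v: ~it
:: nil
% shelf.record k: grend v: -573
:: nil
% shelf.record k: kaged_imp v: 386
:: flanez
% shelf.record k: dolo v: ~it
:: de
% shelf.evict k: dolo
:: flanez
% filer.etch p: /stuni/ploflogi c: slocru
:: created
% mathcell.divby x: -5
:: 237/364
% shelf.evict k: smu
:: 902
% mathcell.peek
:: 237/364
% filer.carryto s: /stuni/ploflogi d: /stuni/vu
:: ok


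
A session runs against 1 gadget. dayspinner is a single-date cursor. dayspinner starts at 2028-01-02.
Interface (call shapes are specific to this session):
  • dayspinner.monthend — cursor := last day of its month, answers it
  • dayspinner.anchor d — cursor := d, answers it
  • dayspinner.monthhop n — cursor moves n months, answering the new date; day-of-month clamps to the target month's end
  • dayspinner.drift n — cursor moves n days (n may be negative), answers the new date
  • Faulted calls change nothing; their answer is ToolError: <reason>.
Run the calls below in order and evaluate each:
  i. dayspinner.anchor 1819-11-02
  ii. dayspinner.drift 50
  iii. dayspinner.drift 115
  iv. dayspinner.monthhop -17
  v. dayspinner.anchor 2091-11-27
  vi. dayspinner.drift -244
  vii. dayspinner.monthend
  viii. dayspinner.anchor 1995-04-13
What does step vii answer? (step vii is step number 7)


Answer: 2091-03-31

Derivation:
Act: dayspinner.anchor[d→1819-11-02]
Obs: 1819-11-02
Act: dayspinner.drift[n→50]
Obs: 1819-12-22
Act: dayspinner.drift[n→115]
Obs: 1820-04-15
Act: dayspinner.monthhop[n→-17]
Obs: 1818-11-15
Act: dayspinner.anchor[d→2091-11-27]
Obs: 2091-11-27
Act: dayspinner.drift[n→-244]
Obs: 2091-03-28
Act: dayspinner.monthend[]
Obs: 2091-03-31
Act: dayspinner.anchor[d→1995-04-13]
Obs: 1995-04-13


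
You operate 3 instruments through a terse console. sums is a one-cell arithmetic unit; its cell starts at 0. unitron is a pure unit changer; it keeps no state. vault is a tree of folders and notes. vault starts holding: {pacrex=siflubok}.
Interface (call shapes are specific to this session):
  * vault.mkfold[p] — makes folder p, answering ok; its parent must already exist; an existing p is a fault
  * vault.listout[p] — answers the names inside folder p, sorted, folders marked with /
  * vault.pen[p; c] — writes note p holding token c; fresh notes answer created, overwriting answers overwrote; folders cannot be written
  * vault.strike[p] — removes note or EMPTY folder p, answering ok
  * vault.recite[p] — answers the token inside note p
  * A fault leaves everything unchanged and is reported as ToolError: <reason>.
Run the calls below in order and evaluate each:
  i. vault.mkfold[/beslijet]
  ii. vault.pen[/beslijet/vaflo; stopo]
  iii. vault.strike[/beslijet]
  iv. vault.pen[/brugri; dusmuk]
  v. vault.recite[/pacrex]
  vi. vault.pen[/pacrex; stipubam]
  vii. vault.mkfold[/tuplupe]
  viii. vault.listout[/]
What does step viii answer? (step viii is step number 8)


Answer: [beslijet/, brugri, pacrex, tuplupe/]

Derivation:
Now I run vault.mkfold with p=/beslijet, and see ok.
I call vault.pen with p=/beslijet/vaflo, c=stopo, yielding created.
Then vault.strike with p=/beslijet, giving ToolError: not empty.
Next I call vault.pen with p=/brugri, c=dusmuk, giving created.
Then vault.recite with p=/pacrex, — result: siflubok.
Calling vault.pen with p=/pacrex, c=stipubam, — result: overwrote.
Calling vault.mkfold with p=/tuplupe, which returns ok.
Now I run vault.listout with p=/, → [beslijet/, brugri, pacrex, tuplupe/].
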